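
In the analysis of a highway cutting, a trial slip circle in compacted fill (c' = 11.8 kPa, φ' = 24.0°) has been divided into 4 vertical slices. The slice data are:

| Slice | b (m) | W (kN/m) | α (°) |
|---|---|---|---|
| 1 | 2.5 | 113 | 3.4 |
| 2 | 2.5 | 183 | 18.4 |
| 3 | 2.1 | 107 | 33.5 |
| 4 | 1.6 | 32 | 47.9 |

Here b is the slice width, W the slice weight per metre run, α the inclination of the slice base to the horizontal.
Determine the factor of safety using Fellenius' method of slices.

Ordinary method of slices: FS = Σ[c'·Δl_i + (W_i cosα_i)·tanφ'] / Σ W_i sinα_i, with Δl_i = b_i / cosα_i.
Slice 1: Δl = 2.5/cos3.4° = 2.504 m; N'_1 = 113·cos3.4° = 112.8; c'Δl = 29.55; W sinα = 6.7
Slice 2: Δl = 2.5/cos18.4° = 2.635 m; N'_2 = 183·cos18.4° = 173.6; c'Δl = 31.09; W sinα = 57.8
Slice 3: Δl = 2.1/cos33.5° = 2.518 m; N'_3 = 107·cos33.5° = 89.2; c'Δl = 29.72; W sinα = 59.1
Slice 4: Δl = 1.6/cos47.9° = 2.387 m; N'_4 = 32·cos47.9° = 21.5; c'Δl = 28.16; W sinα = 23.7
Σc'Δl = 118.5 kN/m; ΣN' = 397.1 kN/m; ΣW sinα = 147.3 kN/m
Resisting = 118.5 + 397.1·tan24.0° = 118.5 + 176.8 = 295.3 kN/m
FS = 295.3 / 147.3 = 2.005

FS = 2.01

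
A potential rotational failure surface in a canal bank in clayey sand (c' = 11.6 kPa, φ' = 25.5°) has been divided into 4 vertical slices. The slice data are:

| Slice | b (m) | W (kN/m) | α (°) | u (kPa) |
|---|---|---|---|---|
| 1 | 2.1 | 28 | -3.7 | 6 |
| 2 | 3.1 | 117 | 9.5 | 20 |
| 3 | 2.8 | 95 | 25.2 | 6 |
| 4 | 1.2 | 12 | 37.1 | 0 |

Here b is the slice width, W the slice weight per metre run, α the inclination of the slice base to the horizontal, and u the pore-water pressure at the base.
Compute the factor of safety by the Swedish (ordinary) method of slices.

FS = 2.81

Ordinary method of slices: FS = Σ[c'·Δl_i + (W_i cosα_i − u_i·Δl_i)·tanφ'] / Σ W_i sinα_i, with Δl_i = b_i / cosα_i.
Slice 1: Δl = 2.1/cos(-3.7°) = 2.104 m; N'_1 = 28·cos(-3.7°) − 6·2.104 = 15.3; c'Δl = 24.41; W sinα = -1.8
Slice 2: Δl = 3.1/cos9.5° = 3.143 m; N'_2 = 117·cos9.5° − 20·3.143 = 52.5; c'Δl = 36.46; W sinα = 19.3
Slice 3: Δl = 2.8/cos25.2° = 3.095 m; N'_3 = 95·cos25.2° − 6·3.095 = 67.4; c'Δl = 35.90; W sinα = 40.4
Slice 4: Δl = 1.2/cos37.1° = 1.505 m; N'_4 = 12·cos37.1° − 0·1.505 = 9.6; c'Δl = 17.45; W sinα = 7.2
Σc'Δl = 114.2 kN/m; ΣN' = 144.8 kN/m; ΣW sinα = 65.2 kN/m
Resisting = 114.2 + 144.8·tan25.5° = 114.2 + 69.1 = 183.3 kN/m
FS = 183.3 / 65.2 = 2.812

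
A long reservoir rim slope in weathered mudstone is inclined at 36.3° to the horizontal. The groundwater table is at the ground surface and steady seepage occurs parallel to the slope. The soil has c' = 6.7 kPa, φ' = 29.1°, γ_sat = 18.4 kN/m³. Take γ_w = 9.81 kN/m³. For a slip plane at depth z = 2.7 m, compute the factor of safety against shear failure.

With seepage parallel to the slope and the water table at the surface, the effective normal stress on the slip plane uses the buoyant unit weight γ' = γ_sat − γ_w while the driving shear stress uses γ_sat:
FS = [c' + γ' z cos²β tanφ'] / [γ_sat z sinβ cosβ]
γ' = 18.4 − 9.81 = 8.59 kN/m³
Numerator = 6.7 + 8.59·2.7·cos²36.3°·tan29.1° = 6.7 + 8.59·2.7·0.6495·0.5566 = 15.085 kPa
Denominator = 18.4·2.7·sin36.3°·cos36.3° = 18.4·2.7·0.5920·0.8059 = 23.703 kPa
FS = 15.085 / 23.703 = 0.636

FS = 0.64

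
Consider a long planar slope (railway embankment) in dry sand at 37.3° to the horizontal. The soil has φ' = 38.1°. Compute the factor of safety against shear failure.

For a dry cohesionless infinite slope the factor of safety is FS = tanφ' / tanβ.
FS = tan38.1° / tan37.3° = 0.7841 / 0.7618 = 1.029

FS = 1.03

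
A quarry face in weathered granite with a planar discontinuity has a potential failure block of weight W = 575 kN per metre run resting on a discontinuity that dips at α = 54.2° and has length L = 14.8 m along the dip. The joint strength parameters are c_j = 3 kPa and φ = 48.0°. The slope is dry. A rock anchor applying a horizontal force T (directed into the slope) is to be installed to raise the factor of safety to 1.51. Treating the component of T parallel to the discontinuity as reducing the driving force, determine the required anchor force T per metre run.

Resolving forces along and normal to the sliding plane, with the horizontal anchor force T adding T·sinα to the effective normal force and T·cosα acting up the plane against the driving force:
FS = [c_jL + (W cosα + T sinα) tanφ] / [W sinα − T cosα]
Without the anchor: N' = 336.4 kN/m, driving T_d = 466.4 kN/m, resisting R = 3·14.8 + 336.4·tan48.0° = 418.0 kN/m, FS = 0.90.
Setting FS = 1.51 and solving for T:
1.51·(466.4 − T cos54.2°) = 418.0 + T sin54.2°·tan48.0°
T·(sin54.2°·tan48.0° + 1.51·cos54.2°) = 1.51·466.4 − 418.0
T·(0.8111·1.1106 + 1.51·0.5850) = 704.2 − 418.0 = 286.3
T·1.7841 = 286.3
T = 160.4 kN/m

T = 160 kN/m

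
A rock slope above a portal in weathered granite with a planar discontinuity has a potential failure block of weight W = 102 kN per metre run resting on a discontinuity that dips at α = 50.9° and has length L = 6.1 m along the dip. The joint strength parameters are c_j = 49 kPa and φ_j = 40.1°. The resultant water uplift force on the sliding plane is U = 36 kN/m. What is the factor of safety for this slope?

FS = 4.08

Resolving the block weight along and normal to the plane and applying the Mohr–Coulomb strength on the joint:
N' = W cosα − U = 102·cos50.9° − 36 = 28.3 kN/m
Driving force T = W sinα = 102·sin50.9° = 79.2 kN/m
Resisting force R = c_j·L + N'·tanφ_j = 49·6.1 + 28.3·tan40.1° = 298.9 + 23.9 = 322.8 kN/m
FS = R / T = 322.8 / 79.2 = 4.077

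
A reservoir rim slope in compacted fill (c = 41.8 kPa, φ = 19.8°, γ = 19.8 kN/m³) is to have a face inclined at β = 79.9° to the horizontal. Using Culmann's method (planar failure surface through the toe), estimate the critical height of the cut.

H_c = 15.60 m

Culmann's analysis gives the critical failure plane at α_cr = (β + φ)/2 = (79.9 + 19.8)/2 = 49.9°, and the critical height
H_c = (4c/γ) · sinβ cosφ / [1 − cos(β − φ)]
    = (4·41.8/19.8) · sin79.9°·cos19.8° / [1 − cos(60.1°)]
    = 8.444 · 0.9845·0.9409 / [1 − 0.4985]
    = 8.444 · 0.9263 / 0.5015
    = 15.60 m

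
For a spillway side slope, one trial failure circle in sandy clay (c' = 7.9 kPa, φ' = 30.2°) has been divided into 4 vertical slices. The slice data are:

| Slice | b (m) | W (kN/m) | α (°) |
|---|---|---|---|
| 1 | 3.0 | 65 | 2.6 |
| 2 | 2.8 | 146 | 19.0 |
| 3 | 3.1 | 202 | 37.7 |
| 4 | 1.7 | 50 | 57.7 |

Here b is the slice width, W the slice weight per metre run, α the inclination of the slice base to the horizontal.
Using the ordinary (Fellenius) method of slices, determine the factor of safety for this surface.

FS = 1.53

Ordinary method of slices: FS = Σ[c'·Δl_i + (W_i cosα_i)·tanφ'] / Σ W_i sinα_i, with Δl_i = b_i / cosα_i.
Slice 1: Δl = 3.0/cos2.6° = 3.003 m; N'_1 = 65·cos2.6° = 64.9; c'Δl = 23.72; W sinα = 2.9
Slice 2: Δl = 2.8/cos19.0° = 2.961 m; N'_2 = 146·cos19.0° = 138.0; c'Δl = 23.39; W sinα = 47.5
Slice 3: Δl = 3.1/cos37.7° = 3.918 m; N'_3 = 202·cos37.7° = 159.8; c'Δl = 30.95; W sinα = 123.5
Slice 4: Δl = 1.7/cos57.7° = 3.181 m; N'_4 = 50·cos57.7° = 26.7; c'Δl = 25.13; W sinα = 42.3
Σc'Δl = 103.2 kN/m; ΣN' = 389.5 kN/m; ΣW sinα = 216.3 kN/m
Resisting = 103.2 + 389.5·tan30.2° = 103.2 + 226.7 = 329.9 kN/m
FS = 329.9 / 216.3 = 1.525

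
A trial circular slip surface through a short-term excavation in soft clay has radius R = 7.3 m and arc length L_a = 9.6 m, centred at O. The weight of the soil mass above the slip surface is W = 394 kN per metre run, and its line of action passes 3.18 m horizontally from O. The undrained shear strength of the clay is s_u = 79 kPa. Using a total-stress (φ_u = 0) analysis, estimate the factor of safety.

FS = 4.42

Taking moments about the centre O, the resisting moment is provided by the undrained shear strength acting along the arc:
M_R = s_u·L_a·R = 79·9.60·7.3 = 5536.3 kN·m/m
M_D = W·d = 394·3.18 = 1252.9 kN·m/m
FS = M_R / M_D = 5536.3 / 1252.9 = 4.419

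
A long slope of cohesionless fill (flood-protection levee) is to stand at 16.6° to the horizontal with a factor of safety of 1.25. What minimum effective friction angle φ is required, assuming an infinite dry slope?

FS = tanφ/tanβ ⇒ tanφ = FS · tanβ = 1.25 · tan16.6° = 0.3726
φ = arctan(0.3726) = 20.44°

φ = 20.4°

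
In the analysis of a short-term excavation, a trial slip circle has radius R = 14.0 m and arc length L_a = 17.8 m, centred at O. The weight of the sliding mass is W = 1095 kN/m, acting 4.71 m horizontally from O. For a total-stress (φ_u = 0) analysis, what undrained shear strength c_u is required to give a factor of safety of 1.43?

FS = c_u·L_a·R / (W·d), so c_u = FS·W·d / (L_a·R).
c_u = 1.43·1095·4.71 / (17.80·14.0) = 7375.2 / 249.20 = 29.60 kPa

c_u = 29.6 kPa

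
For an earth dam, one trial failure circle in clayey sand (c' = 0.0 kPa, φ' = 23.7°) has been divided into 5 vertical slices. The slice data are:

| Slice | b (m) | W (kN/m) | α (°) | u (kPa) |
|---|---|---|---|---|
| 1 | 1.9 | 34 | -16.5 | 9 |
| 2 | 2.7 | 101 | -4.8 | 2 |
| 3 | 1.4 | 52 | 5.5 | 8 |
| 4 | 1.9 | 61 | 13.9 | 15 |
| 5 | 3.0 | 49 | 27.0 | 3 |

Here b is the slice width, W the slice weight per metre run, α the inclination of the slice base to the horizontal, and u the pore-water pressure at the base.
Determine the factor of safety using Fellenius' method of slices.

FS = 3.95

Ordinary method of slices: FS = Σ[c'·Δl_i + (W_i cosα_i − u_i·Δl_i)·tanφ'] / Σ W_i sinα_i, with Δl_i = b_i / cosα_i.
Slice 1: Δl = 1.9/cos(-16.5°) = 1.982 m; N'_1 = 34·cos(-16.5°) − 9·1.982 = 14.8; c'Δl = 0.00; W sinα = -9.7
Slice 2: Δl = 2.7/cos(-4.8°) = 2.710 m; N'_2 = 101·cos(-4.8°) − 2·2.710 = 95.2; c'Δl = 0.00; W sinα = -8.5
Slice 3: Δl = 1.4/cos5.5° = 1.406 m; N'_3 = 52·cos5.5° − 8·1.406 = 40.5; c'Δl = 0.00; W sinα = 5.0
Slice 4: Δl = 1.9/cos13.9° = 1.957 m; N'_4 = 61·cos13.9° − 15·1.957 = 29.9; c'Δl = 0.00; W sinα = 14.7
Slice 5: Δl = 3.0/cos27.0° = 3.367 m; N'_5 = 49·cos27.0° − 3·3.367 = 33.6; c'Δl = 0.00; W sinα = 22.2
Σc'Δl = 0.0 kN/m; ΣN' = 213.9 kN/m; ΣW sinα = 23.8 kN/m
Resisting = 0.0 + 213.9·tan23.7° = 0.0 + 93.9 = 93.9 kN/m
FS = 93.9 / 23.8 = 3.950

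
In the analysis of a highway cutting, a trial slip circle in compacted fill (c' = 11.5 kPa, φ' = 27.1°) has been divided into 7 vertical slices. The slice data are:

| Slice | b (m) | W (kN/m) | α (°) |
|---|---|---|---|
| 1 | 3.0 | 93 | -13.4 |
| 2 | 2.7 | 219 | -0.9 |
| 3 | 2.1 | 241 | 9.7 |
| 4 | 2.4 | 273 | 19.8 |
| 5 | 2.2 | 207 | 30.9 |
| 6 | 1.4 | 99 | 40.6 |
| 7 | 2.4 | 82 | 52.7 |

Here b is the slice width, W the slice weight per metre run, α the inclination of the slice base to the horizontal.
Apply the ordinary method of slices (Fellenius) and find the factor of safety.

Ordinary method of slices: FS = Σ[c'·Δl_i + (W_i cosα_i)·tanφ'] / Σ W_i sinα_i, with Δl_i = b_i / cosα_i.
Slice 1: Δl = 3.0/cos(-13.4°) = 3.084 m; N'_1 = 93·cos(-13.4°) = 90.5; c'Δl = 35.47; W sinα = -21.6
Slice 2: Δl = 2.7/cos(-0.9°) = 2.700 m; N'_2 = 219·cos(-0.9°) = 219.0; c'Δl = 31.05; W sinα = -3.4
Slice 3: Δl = 2.1/cos9.7° = 2.130 m; N'_3 = 241·cos9.7° = 237.6; c'Δl = 24.50; W sinα = 40.6
Slice 4: Δl = 2.4/cos19.8° = 2.551 m; N'_4 = 273·cos19.8° = 256.9; c'Δl = 29.33; W sinα = 92.5
Slice 5: Δl = 2.2/cos30.9° = 2.564 m; N'_5 = 207·cos30.9° = 177.6; c'Δl = 29.48; W sinα = 106.3
Slice 6: Δl = 1.4/cos40.6° = 1.844 m; N'_6 = 99·cos40.6° = 75.2; c'Δl = 21.20; W sinα = 64.4
Slice 7: Δl = 2.4/cos52.7° = 3.960 m; N'_7 = 82·cos52.7° = 49.7; c'Δl = 45.55; W sinα = 65.2
Σc'Δl = 216.6 kN/m; ΣN' = 1106.3 kN/m; ΣW sinα = 344.0 kN/m
Resisting = 216.6 + 1106.3·tan27.1° = 216.6 + 566.1 = 782.7 kN/m
FS = 782.7 / 344.0 = 2.275

FS = 2.28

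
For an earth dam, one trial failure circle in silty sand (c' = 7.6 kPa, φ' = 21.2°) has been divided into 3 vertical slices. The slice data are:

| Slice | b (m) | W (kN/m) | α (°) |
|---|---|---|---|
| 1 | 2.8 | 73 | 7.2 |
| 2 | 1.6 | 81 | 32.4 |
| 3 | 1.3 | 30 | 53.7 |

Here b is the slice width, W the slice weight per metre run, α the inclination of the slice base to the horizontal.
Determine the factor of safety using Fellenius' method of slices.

Ordinary method of slices: FS = Σ[c'·Δl_i + (W_i cosα_i)·tanφ'] / Σ W_i sinα_i, with Δl_i = b_i / cosα_i.
Slice 1: Δl = 2.8/cos7.2° = 2.822 m; N'_1 = 73·cos7.2° = 72.4; c'Δl = 21.45; W sinα = 9.1
Slice 2: Δl = 1.6/cos32.4° = 1.895 m; N'_2 = 81·cos32.4° = 68.4; c'Δl = 14.40; W sinα = 43.4
Slice 3: Δl = 1.3/cos53.7° = 2.196 m; N'_3 = 30·cos53.7° = 17.8; c'Δl = 16.69; W sinα = 24.2
Σc'Δl = 52.5 kN/m; ΣN' = 158.6 kN/m; ΣW sinα = 76.7 kN/m
Resisting = 52.5 + 158.6·tan21.2° = 52.5 + 61.5 = 114.0 kN/m
FS = 114.0 / 76.7 = 1.486

FS = 1.49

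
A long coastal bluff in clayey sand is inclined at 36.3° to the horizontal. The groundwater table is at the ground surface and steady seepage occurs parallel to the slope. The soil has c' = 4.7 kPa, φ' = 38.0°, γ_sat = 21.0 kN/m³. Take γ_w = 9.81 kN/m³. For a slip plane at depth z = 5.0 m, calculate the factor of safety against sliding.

With seepage parallel to the slope and the water table at the surface, the effective normal stress on the slip plane uses the buoyant unit weight γ' = γ_sat − γ_w while the driving shear stress uses γ_sat:
FS = [c' + γ' z cos²β tanφ'] / [γ_sat z sinβ cosβ]
γ' = 21.0 − 9.81 = 11.19 kN/m³
Numerator = 4.7 + 11.19·5.0·cos²36.3°·tan38.0° = 4.7 + 11.19·5.0·0.6495·0.7813 = 33.092 kPa
Denominator = 21.0·5.0·sin36.3°·cos36.3° = 21.0·5.0·0.5920·0.8059 = 50.098 kPa
FS = 33.092 / 50.098 = 0.661

FS = 0.66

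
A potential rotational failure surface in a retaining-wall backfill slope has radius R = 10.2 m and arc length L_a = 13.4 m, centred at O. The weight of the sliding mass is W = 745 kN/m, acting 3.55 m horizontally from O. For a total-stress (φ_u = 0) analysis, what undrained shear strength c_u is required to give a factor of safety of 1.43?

c_u = 27.7 kPa

FS = c_u·L_a·R / (W·d), so c_u = FS·W·d / (L_a·R).
c_u = 1.43·745·3.55 / (13.40·10.2) = 3782.0 / 136.68 = 27.67 kPa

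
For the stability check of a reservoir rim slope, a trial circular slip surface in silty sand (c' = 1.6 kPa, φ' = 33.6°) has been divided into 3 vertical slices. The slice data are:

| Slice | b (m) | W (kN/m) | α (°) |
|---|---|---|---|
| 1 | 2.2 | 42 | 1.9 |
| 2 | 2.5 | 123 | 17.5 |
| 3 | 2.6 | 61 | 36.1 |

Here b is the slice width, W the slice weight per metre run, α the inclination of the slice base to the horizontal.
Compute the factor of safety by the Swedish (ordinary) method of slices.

FS = 2.04

Ordinary method of slices: FS = Σ[c'·Δl_i + (W_i cosα_i)·tanφ'] / Σ W_i sinα_i, with Δl_i = b_i / cosα_i.
Slice 1: Δl = 2.2/cos1.9° = 2.201 m; N'_1 = 42·cos1.9° = 42.0; c'Δl = 3.52; W sinα = 1.4
Slice 2: Δl = 2.5/cos17.5° = 2.621 m; N'_2 = 123·cos17.5° = 117.3; c'Δl = 4.19; W sinα = 37.0
Slice 3: Δl = 2.6/cos36.1° = 3.218 m; N'_3 = 61·cos36.1° = 49.3; c'Δl = 5.15; W sinα = 35.9
Σc'Δl = 12.9 kN/m; ΣN' = 208.6 kN/m; ΣW sinα = 74.3 kN/m
Resisting = 12.9 + 208.6·tan33.6° = 12.9 + 138.6 = 151.4 kN/m
FS = 151.4 / 74.3 = 2.038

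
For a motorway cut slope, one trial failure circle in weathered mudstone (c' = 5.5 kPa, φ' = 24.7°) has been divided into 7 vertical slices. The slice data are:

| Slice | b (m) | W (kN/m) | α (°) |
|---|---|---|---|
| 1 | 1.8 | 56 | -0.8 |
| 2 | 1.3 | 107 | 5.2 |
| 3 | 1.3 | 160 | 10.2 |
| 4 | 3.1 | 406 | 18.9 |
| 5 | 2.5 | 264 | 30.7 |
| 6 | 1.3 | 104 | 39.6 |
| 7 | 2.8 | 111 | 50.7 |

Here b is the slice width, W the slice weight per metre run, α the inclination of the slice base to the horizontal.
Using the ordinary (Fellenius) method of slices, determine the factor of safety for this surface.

Ordinary method of slices: FS = Σ[c'·Δl_i + (W_i cosα_i)·tanφ'] / Σ W_i sinα_i, with Δl_i = b_i / cosα_i.
Slice 1: Δl = 1.8/cos(-0.8°) = 1.800 m; N'_1 = 56·cos(-0.8°) = 56.0; c'Δl = 9.90; W sinα = -0.8
Slice 2: Δl = 1.3/cos5.2° = 1.305 m; N'_2 = 107·cos5.2° = 106.6; c'Δl = 7.18; W sinα = 9.7
Slice 3: Δl = 1.3/cos10.2° = 1.321 m; N'_3 = 160·cos10.2° = 157.5; c'Δl = 7.26; W sinα = 28.3
Slice 4: Δl = 3.1/cos18.9° = 3.277 m; N'_4 = 406·cos18.9° = 384.1; c'Δl = 18.02; W sinα = 131.5
Slice 5: Δl = 2.5/cos30.7° = 2.907 m; N'_5 = 264·cos30.7° = 227.0; c'Δl = 15.99; W sinα = 134.8
Slice 6: Δl = 1.3/cos39.6° = 1.687 m; N'_6 = 104·cos39.6° = 80.1; c'Δl = 9.28; W sinα = 66.3
Slice 7: Δl = 2.8/cos50.7° = 4.421 m; N'_7 = 111·cos50.7° = 70.3; c'Δl = 24.31; W sinα = 85.9
Σc'Δl = 92.0 kN/m; ΣN' = 1081.6 kN/m; ΣW sinα = 455.7 kN/m
Resisting = 92.0 + 1081.6·tan24.7° = 92.0 + 497.5 = 589.4 kN/m
FS = 589.4 / 455.7 = 1.293

FS = 1.29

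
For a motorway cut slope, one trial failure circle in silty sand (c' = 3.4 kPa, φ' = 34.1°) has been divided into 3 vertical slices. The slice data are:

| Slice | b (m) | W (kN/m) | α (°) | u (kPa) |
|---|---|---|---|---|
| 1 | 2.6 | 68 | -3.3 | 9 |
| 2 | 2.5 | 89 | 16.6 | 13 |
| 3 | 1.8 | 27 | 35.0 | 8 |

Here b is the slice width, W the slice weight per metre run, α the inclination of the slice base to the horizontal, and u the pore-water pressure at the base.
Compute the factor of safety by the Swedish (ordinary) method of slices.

Ordinary method of slices: FS = Σ[c'·Δl_i + (W_i cosα_i − u_i·Δl_i)·tanφ'] / Σ W_i sinα_i, with Δl_i = b_i / cosα_i.
Slice 1: Δl = 2.6/cos(-3.3°) = 2.604 m; N'_1 = 68·cos(-3.3°) − 9·2.604 = 44.4; c'Δl = 8.85; W sinα = -3.9
Slice 2: Δl = 2.5/cos16.6° = 2.609 m; N'_2 = 89·cos16.6° − 13·2.609 = 51.4; c'Δl = 8.87; W sinα = 25.4
Slice 3: Δl = 1.8/cos35.0° = 2.197 m; N'_3 = 27·cos35.0° − 8·2.197 = 4.5; c'Δl = 7.47; W sinα = 15.5
Σc'Δl = 25.2 kN/m; ΣN' = 100.4 kN/m; ΣW sinα = 37.0 kN/m
Resisting = 25.2 + 100.4·tan34.1° = 25.2 + 68.0 = 93.1 kN/m
FS = 93.1 / 37.0 = 2.518

FS = 2.52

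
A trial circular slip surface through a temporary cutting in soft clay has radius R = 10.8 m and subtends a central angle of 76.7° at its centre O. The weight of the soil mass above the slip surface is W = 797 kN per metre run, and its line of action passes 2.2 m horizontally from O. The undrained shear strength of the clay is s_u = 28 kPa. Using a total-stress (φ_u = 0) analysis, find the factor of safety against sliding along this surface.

Taking moments about the centre O, the resisting moment is provided by the undrained shear strength acting along the arc:
Arc length L_a = R·θ = 10.8·(76.7°·π/180) = 10.8·1.3387 = 14.46 m
M_R = s_u·L_a·R = 28·14.46·10.8 = 4372.0 kN·m/m
M_D = W·d = 797·2.2 = 1753.4 kN·m/m
FS = M_R / M_D = 4372.0 / 1753.4 = 2.493

FS = 2.49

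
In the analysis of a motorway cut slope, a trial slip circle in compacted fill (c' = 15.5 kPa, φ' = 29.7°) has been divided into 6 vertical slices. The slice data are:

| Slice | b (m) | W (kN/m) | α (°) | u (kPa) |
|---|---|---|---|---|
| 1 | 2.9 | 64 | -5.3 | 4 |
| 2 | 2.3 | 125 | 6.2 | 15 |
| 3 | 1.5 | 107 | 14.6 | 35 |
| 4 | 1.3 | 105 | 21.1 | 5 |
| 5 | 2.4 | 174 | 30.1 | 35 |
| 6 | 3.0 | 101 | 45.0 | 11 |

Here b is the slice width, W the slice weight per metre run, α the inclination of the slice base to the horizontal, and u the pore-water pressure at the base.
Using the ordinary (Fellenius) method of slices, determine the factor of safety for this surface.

Ordinary method of slices: FS = Σ[c'·Δl_i + (W_i cosα_i − u_i·Δl_i)·tanφ'] / Σ W_i sinα_i, with Δl_i = b_i / cosα_i.
Slice 1: Δl = 2.9/cos(-5.3°) = 2.912 m; N'_1 = 64·cos(-5.3°) − 4·2.912 = 52.1; c'Δl = 45.14; W sinα = -5.9
Slice 2: Δl = 2.3/cos6.2° = 2.314 m; N'_2 = 125·cos6.2° − 15·2.314 = 89.6; c'Δl = 35.86; W sinα = 13.5
Slice 3: Δl = 1.5/cos14.6° = 1.550 m; N'_3 = 107·cos14.6° − 35·1.550 = 49.3; c'Δl = 24.03; W sinα = 27.0
Slice 4: Δl = 1.3/cos21.1° = 1.393 m; N'_4 = 105·cos21.1° − 5·1.393 = 91.0; c'Δl = 21.60; W sinα = 37.8
Slice 5: Δl = 2.4/cos30.1° = 2.774 m; N'_5 = 174·cos30.1° − 35·2.774 = 53.4; c'Δl = 43.00; W sinα = 87.3
Slice 6: Δl = 3.0/cos45.0° = 4.243 m; N'_6 = 101·cos45.0° − 11·4.243 = 24.7; c'Δl = 65.76; W sinα = 71.4
Σc'Δl = 235.4 kN/m; ΣN' = 360.1 kN/m; ΣW sinα = 231.0 kN/m
Resisting = 235.4 + 360.1·tan29.7° = 235.4 + 205.4 = 440.8 kN/m
FS = 440.8 / 231.0 = 1.908

FS = 1.91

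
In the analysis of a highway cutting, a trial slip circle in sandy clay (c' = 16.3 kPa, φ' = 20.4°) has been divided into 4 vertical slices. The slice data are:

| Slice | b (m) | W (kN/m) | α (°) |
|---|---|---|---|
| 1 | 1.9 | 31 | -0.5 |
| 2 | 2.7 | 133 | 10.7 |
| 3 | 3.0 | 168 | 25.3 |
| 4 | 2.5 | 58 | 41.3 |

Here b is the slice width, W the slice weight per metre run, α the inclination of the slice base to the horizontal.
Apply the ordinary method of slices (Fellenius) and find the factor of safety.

FS = 2.36

Ordinary method of slices: FS = Σ[c'·Δl_i + (W_i cosα_i)·tanφ'] / Σ W_i sinα_i, with Δl_i = b_i / cosα_i.
Slice 1: Δl = 1.9/cos(-0.5°) = 1.900 m; N'_1 = 31·cos(-0.5°) = 31.0; c'Δl = 30.97; W sinα = -0.3
Slice 2: Δl = 2.7/cos10.7° = 2.748 m; N'_2 = 133·cos10.7° = 130.7; c'Δl = 44.79; W sinα = 24.7
Slice 3: Δl = 3.0/cos25.3° = 3.318 m; N'_3 = 168·cos25.3° = 151.9; c'Δl = 54.09; W sinα = 71.8
Slice 4: Δl = 2.5/cos41.3° = 3.328 m; N'_4 = 58·cos41.3° = 43.6; c'Δl = 54.24; W sinα = 38.3
Σc'Δl = 184.1 kN/m; ΣN' = 357.1 kN/m; ΣW sinα = 134.5 kN/m
Resisting = 184.1 + 357.1·tan20.4° = 184.1 + 132.8 = 316.9 kN/m
FS = 316.9 / 134.5 = 2.356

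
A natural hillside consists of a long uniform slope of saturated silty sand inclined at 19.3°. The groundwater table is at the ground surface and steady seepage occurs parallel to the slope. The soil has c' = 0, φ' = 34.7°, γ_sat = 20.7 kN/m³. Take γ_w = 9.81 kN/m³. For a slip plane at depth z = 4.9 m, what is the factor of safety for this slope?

With seepage parallel to the slope and the water table at the surface, the effective normal stress on the slip plane uses the buoyant unit weight γ' = γ_sat − γ_w while the driving shear stress uses γ_sat:
FS = [c' + γ' z cos²β tanφ'] / [γ_sat z sinβ cosβ]
(For c' = 0 this reduces to FS = (γ'/γ_sat)·tanφ'/tanβ.)
γ' = 20.7 − 9.81 = 10.89 kN/m³
Numerator = 0.0 + 10.89·4.9·cos²19.3°·tan34.7° = 0.0 + 10.89·4.9·0.8908·0.6924 = 32.913 kPa
Denominator = 20.7·4.9·sin19.3°·cos19.3° = 20.7·4.9·0.3305·0.9438 = 31.640 kPa
FS = 32.913 / 31.640 = 1.040

FS = 1.04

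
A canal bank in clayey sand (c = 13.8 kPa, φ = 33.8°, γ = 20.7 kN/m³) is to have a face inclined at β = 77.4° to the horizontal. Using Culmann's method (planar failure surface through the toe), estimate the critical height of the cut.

Culmann's analysis gives the critical failure plane at α_cr = (β + φ)/2 = (77.4 + 33.8)/2 = 55.6°, and the critical height
H_c = (4c/γ) · sinβ cosφ / [1 − cos(β − φ)]
    = (4·13.8/20.7) · sin77.4°·cos33.8° / [1 − cos(43.6°)]
    = 2.667 · 0.9759·0.8310 / [1 − 0.7242]
    = 2.667 · 0.8110 / 0.2758
    = 7.84 m

H_c = 7.84 m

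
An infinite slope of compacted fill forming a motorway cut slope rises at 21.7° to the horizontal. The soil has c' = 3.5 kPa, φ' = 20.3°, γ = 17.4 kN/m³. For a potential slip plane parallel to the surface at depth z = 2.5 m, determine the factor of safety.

FS = 1.16

For an infinite slope with a slip plane parallel to the surface (no pore pressure): FS = [c' + γz cos²β tanφ'] / [γz sinβ cosβ].
γz = 17.4·2.5 = 43.50 kN/m²
Numerator = 3.5 + 43.50·cos²21.7°·tan20.3° = 3.5 + 43.50·0.8633·0.3699 = 17.391 kPa
Denominator = 43.50·sin21.7°·cos21.7° = 43.50·0.3697·0.9291 = 14.944 kPa
FS = 17.391 / 14.944 = 1.164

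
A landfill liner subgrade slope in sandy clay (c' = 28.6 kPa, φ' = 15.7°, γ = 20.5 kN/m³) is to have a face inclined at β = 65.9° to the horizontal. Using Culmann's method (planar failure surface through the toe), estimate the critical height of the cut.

Culmann's analysis gives the critical failure plane at α_cr = (β + φ')/2 = (65.9 + 15.7)/2 = 40.8°, and the critical height
H_c = (4c'/γ) · sinβ cosφ' / [1 − cos(β − φ')]
    = (4·28.6/20.5) · sin65.9°·cos15.7° / [1 − cos(50.2°)]
    = 5.580 · 0.9128·0.9627 / [1 − 0.6401]
    = 5.580 · 0.8788 / 0.3599
    = 13.63 m

H_c = 13.63 m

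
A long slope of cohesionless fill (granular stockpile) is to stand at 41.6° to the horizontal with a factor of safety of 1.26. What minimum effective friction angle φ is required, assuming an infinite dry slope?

FS = tanφ/tanβ ⇒ tanφ = FS · tanβ = 1.26 · tan41.6° = 1.1187
φ = arctan(1.1187) = 48.21°

φ = 48.2°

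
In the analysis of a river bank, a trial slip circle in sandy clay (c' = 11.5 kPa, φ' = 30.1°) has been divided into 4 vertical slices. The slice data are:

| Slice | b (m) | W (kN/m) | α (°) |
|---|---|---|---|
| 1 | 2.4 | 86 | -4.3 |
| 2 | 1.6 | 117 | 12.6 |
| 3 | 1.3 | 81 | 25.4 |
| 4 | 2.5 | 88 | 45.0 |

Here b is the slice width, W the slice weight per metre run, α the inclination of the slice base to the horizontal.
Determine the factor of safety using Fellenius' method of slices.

Ordinary method of slices: FS = Σ[c'·Δl_i + (W_i cosα_i)·tanφ'] / Σ W_i sinα_i, with Δl_i = b_i / cosα_i.
Slice 1: Δl = 2.4/cos(-4.3°) = 2.407 m; N'_1 = 86·cos(-4.3°) = 85.8; c'Δl = 27.68; W sinα = -6.4
Slice 2: Δl = 1.6/cos12.6° = 1.639 m; N'_2 = 117·cos12.6° = 114.2; c'Δl = 18.85; W sinα = 25.5
Slice 3: Δl = 1.3/cos25.4° = 1.439 m; N'_3 = 81·cos25.4° = 73.2; c'Δl = 16.55; W sinα = 34.7
Slice 4: Δl = 2.5/cos45.0° = 3.536 m; N'_4 = 88·cos45.0° = 62.2; c'Δl = 40.66; W sinα = 62.2
Σc'Δl = 103.7 kN/m; ΣN' = 335.3 kN/m; ΣW sinα = 116.0 kN/m
Resisting = 103.7 + 335.3·tan30.1° = 103.7 + 194.4 = 298.1 kN/m
FS = 298.1 / 116.0 = 2.569

FS = 2.57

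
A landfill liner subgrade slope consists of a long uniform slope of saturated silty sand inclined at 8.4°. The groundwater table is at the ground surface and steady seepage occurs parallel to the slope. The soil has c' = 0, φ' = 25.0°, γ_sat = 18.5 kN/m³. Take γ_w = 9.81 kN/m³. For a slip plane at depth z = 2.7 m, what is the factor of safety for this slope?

With seepage parallel to the slope and the water table at the surface, the effective normal stress on the slip plane uses the buoyant unit weight γ' = γ_sat − γ_w while the driving shear stress uses γ_sat:
FS = [c' + γ' z cos²β tanφ'] / [γ_sat z sinβ cosβ]
(For c' = 0 this reduces to FS = (γ'/γ_sat)·tanφ'/tanβ.)
γ' = 18.5 − 9.81 = 8.69 kN/m³
Numerator = 0.0 + 8.69·2.7·cos²8.4°·tan25.0° = 0.0 + 8.69·2.7·0.9787·0.4663 = 10.707 kPa
Denominator = 18.5·2.7·sin8.4°·cos8.4° = 18.5·2.7·0.1461·0.9893 = 7.219 kPa
FS = 10.707 / 7.219 = 1.483

FS = 1.48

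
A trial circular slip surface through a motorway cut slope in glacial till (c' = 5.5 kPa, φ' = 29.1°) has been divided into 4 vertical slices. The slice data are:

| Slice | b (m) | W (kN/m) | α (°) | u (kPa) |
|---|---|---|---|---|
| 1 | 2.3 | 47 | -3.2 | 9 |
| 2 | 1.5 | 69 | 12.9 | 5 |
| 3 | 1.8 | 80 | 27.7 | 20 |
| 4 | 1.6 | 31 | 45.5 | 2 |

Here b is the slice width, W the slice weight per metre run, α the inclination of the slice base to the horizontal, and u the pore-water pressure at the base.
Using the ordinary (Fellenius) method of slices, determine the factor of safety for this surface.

Ordinary method of slices: FS = Σ[c'·Δl_i + (W_i cosα_i − u_i·Δl_i)·tanφ'] / Σ W_i sinα_i, with Δl_i = b_i / cosα_i.
Slice 1: Δl = 2.3/cos(-3.2°) = 2.304 m; N'_1 = 47·cos(-3.2°) − 9·2.304 = 26.2; c'Δl = 12.67; W sinα = -2.6
Slice 2: Δl = 1.5/cos12.9° = 1.539 m; N'_2 = 69·cos12.9° − 5·1.539 = 59.6; c'Δl = 8.46; W sinα = 15.4
Slice 3: Δl = 1.8/cos27.7° = 2.033 m; N'_3 = 80·cos27.7° − 20·2.033 = 30.2; c'Δl = 11.18; W sinα = 37.2
Slice 4: Δl = 1.6/cos45.5° = 2.283 m; N'_4 = 31·cos45.5° − 2·2.283 = 17.2; c'Δl = 12.56; W sinα = 22.1
Σc'Δl = 44.9 kN/m; ΣN' = 133.1 kN/m; ΣW sinα = 72.1 kN/m
Resisting = 44.9 + 133.1·tan29.1° = 44.9 + 74.1 = 118.9 kN/m
FS = 118.9 / 72.1 = 1.650

FS = 1.65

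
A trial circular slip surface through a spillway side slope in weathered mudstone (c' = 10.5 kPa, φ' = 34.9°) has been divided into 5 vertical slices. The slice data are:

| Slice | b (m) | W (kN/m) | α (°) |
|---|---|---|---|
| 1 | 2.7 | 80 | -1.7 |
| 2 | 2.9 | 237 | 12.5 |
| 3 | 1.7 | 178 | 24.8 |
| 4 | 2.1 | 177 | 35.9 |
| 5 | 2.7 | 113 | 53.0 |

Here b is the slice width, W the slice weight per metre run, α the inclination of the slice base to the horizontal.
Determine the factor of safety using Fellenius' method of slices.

FS = 1.99

Ordinary method of slices: FS = Σ[c'·Δl_i + (W_i cosα_i)·tanφ'] / Σ W_i sinα_i, with Δl_i = b_i / cosα_i.
Slice 1: Δl = 2.7/cos(-1.7°) = 2.701 m; N'_1 = 80·cos(-1.7°) = 80.0; c'Δl = 28.36; W sinα = -2.4
Slice 2: Δl = 2.9/cos12.5° = 2.970 m; N'_2 = 237·cos12.5° = 231.4; c'Δl = 31.19; W sinα = 51.3
Slice 3: Δl = 1.7/cos24.8° = 1.873 m; N'_3 = 178·cos24.8° = 161.6; c'Δl = 19.66; W sinα = 74.7
Slice 4: Δl = 2.1/cos35.9° = 2.592 m; N'_4 = 177·cos35.9° = 143.4; c'Δl = 27.22; W sinα = 103.8
Slice 5: Δl = 2.7/cos53.0° = 4.486 m; N'_5 = 113·cos53.0° = 68.0; c'Δl = 47.11; W sinα = 90.2
Σc'Δl = 153.5 kN/m; ΣN' = 684.3 kN/m; ΣW sinα = 317.6 kN/m
Resisting = 153.5 + 684.3·tan34.9° = 153.5 + 477.4 = 630.9 kN/m
FS = 630.9 / 317.6 = 1.986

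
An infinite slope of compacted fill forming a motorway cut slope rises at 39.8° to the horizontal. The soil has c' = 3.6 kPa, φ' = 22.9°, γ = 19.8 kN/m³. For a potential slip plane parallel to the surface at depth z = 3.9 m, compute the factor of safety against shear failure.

FS = 0.60

For an infinite slope with a slip plane parallel to the surface (no pore pressure): FS = [c' + γz cos²β tanφ'] / [γz sinβ cosβ].
γz = 19.8·3.9 = 77.22 kN/m²
Numerator = 3.6 + 77.22·cos²39.8°·tan22.9° = 3.6 + 77.22·0.5903·0.4224 = 22.854 kPa
Denominator = 77.22·sin39.8°·cos39.8° = 77.22·0.6401·0.7683 = 37.976 kPa
FS = 22.854 / 37.976 = 0.602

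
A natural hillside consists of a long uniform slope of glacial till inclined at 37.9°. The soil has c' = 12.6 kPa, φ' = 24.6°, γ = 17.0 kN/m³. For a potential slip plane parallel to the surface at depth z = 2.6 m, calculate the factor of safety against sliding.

For an infinite slope with a slip plane parallel to the surface (no pore pressure): FS = [c' + γz cos²β tanφ'] / [γz sinβ cosβ].
γz = 17.0·2.6 = 44.20 kN/m²
Numerator = 12.6 + 44.20·cos²37.9°·tan24.6° = 12.6 + 44.20·0.6227·0.4578 = 25.200 kPa
Denominator = 44.20·sin37.9°·cos37.9° = 44.20·0.6143·0.7891 = 21.425 kPa
FS = 25.200 / 21.425 = 1.176

FS = 1.18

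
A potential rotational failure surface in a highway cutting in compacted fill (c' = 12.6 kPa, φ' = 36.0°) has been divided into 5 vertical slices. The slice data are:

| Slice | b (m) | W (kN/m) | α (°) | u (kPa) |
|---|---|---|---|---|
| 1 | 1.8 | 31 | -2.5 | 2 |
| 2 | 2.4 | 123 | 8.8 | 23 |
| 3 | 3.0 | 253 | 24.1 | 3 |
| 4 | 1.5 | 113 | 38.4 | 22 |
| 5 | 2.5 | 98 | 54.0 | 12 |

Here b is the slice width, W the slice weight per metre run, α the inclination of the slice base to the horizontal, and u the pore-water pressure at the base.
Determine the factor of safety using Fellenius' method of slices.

FS = 1.63

Ordinary method of slices: FS = Σ[c'·Δl_i + (W_i cosα_i − u_i·Δl_i)·tanφ'] / Σ W_i sinα_i, with Δl_i = b_i / cosα_i.
Slice 1: Δl = 1.8/cos(-2.5°) = 1.802 m; N'_1 = 31·cos(-2.5°) − 2·1.802 = 27.4; c'Δl = 22.70; W sinα = -1.4
Slice 2: Δl = 2.4/cos8.8° = 2.429 m; N'_2 = 123·cos8.8° − 23·2.429 = 65.7; c'Δl = 30.60; W sinα = 18.8
Slice 3: Δl = 3.0/cos24.1° = 3.286 m; N'_3 = 253·cos24.1° − 3·3.286 = 221.1; c'Δl = 41.41; W sinα = 103.3
Slice 4: Δl = 1.5/cos38.4° = 1.914 m; N'_4 = 113·cos38.4° − 22·1.914 = 46.4; c'Δl = 24.12; W sinα = 70.2
Slice 5: Δl = 2.5/cos54.0° = 4.253 m; N'_5 = 98·cos54.0° − 12·4.253 = 6.6; c'Δl = 53.59; W sinα = 79.3
Σc'Δl = 172.4 kN/m; ΣN' = 367.2 kN/m; ΣW sinα = 270.2 kN/m
Resisting = 172.4 + 367.2·tan36.0° = 172.4 + 266.8 = 439.2 kN/m
FS = 439.2 / 270.2 = 1.625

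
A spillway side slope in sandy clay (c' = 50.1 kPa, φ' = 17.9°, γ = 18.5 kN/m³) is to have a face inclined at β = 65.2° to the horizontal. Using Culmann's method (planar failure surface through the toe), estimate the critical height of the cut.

H_c = 29.07 m

Culmann's analysis gives the critical failure plane at α_cr = (β + φ')/2 = (65.2 + 17.9)/2 = 41.5°, and the critical height
H_c = (4c'/γ) · sinβ cosφ' / [1 − cos(β − φ')]
    = (4·50.1/18.5) · sin65.2°·cos17.9° / [1 − cos(47.3°)]
    = 10.832 · 0.9078·0.9516 / [1 − 0.6782]
    = 10.832 · 0.8638 / 0.3218
    = 29.07 m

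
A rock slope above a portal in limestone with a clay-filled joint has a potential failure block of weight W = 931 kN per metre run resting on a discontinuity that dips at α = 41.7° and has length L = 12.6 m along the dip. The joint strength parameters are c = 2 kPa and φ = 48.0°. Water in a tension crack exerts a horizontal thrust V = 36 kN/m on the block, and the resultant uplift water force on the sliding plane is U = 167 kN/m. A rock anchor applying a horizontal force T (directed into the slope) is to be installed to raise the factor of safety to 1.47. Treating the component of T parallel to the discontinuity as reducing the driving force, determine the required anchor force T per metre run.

Resolving forces along and normal to the sliding plane, with the horizontal anchor force T adding T·sinα to the effective normal force and T·cosα acting up the plane against the driving force:
FS = [cL + (W cosα − U − V sinα + T sinα) tanφ] / [W sinα + V cosα − T cosα]
Without the anchor: N' = 504.2 kN/m, driving T_d = 646.2 kN/m, resisting R = 2·12.6 + 504.2·tan48.0° = 585.1 kN/m, FS = 0.91.
Setting FS = 1.47 and solving for T:
1.47·(646.2 − T cos41.7°) = 585.1 + T sin41.7°·tan48.0°
T·(sin41.7°·tan48.0° + 1.47·cos41.7°) = 1.47·646.2 − 585.1
T·(0.6652·1.1106 + 1.47·0.7466) = 949.9 − 585.1 = 364.8
T·1.8364 = 364.8
T = 198.6 kN/m

T = 199 kN/m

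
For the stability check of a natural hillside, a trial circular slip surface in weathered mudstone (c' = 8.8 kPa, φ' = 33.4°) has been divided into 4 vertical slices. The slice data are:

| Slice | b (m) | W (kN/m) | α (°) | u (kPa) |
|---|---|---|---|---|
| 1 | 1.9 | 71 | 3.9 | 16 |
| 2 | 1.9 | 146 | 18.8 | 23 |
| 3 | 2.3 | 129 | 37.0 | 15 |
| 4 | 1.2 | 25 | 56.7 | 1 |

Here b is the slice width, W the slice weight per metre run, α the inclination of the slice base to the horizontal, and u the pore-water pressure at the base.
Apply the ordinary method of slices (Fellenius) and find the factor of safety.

Ordinary method of slices: FS = Σ[c'·Δl_i + (W_i cosα_i − u_i·Δl_i)·tanφ'] / Σ W_i sinα_i, with Δl_i = b_i / cosα_i.
Slice 1: Δl = 1.9/cos3.9° = 1.904 m; N'_1 = 71·cos3.9° − 16·1.904 = 40.4; c'Δl = 16.76; W sinα = 4.8
Slice 2: Δl = 1.9/cos18.8° = 2.007 m; N'_2 = 146·cos18.8° − 23·2.007 = 92.0; c'Δl = 17.66; W sinα = 47.1
Slice 3: Δl = 2.3/cos37.0° = 2.880 m; N'_3 = 129·cos37.0° − 15·2.880 = 59.8; c'Δl = 25.34; W sinα = 77.6
Slice 4: Δl = 1.2/cos56.7° = 2.186 m; N'_4 = 25·cos56.7° − 1·2.186 = 11.5; c'Δl = 19.23; W sinα = 20.9
Σc'Δl = 79.0 kN/m; ΣN' = 203.8 kN/m; ΣW sinα = 150.4 kN/m
Resisting = 79.0 + 203.8·tan33.4° = 79.0 + 134.4 = 213.4 kN/m
FS = 213.4 / 150.4 = 1.419

FS = 1.42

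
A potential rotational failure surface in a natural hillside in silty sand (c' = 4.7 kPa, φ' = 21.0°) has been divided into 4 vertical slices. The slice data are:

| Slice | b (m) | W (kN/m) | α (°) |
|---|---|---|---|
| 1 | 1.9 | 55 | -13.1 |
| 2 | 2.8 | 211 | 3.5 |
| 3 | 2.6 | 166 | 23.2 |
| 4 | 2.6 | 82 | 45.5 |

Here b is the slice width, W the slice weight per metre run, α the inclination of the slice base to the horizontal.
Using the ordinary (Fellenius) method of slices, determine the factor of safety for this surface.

Ordinary method of slices: FS = Σ[c'·Δl_i + (W_i cosα_i)·tanφ'] / Σ W_i sinα_i, with Δl_i = b_i / cosα_i.
Slice 1: Δl = 1.9/cos(-13.1°) = 1.951 m; N'_1 = 55·cos(-13.1°) = 53.6; c'Δl = 9.17; W sinα = -12.5
Slice 2: Δl = 2.8/cos3.5° = 2.805 m; N'_2 = 211·cos3.5° = 210.6; c'Δl = 13.18; W sinα = 12.9
Slice 3: Δl = 2.6/cos23.2° = 2.829 m; N'_3 = 166·cos23.2° = 152.6; c'Δl = 13.30; W sinα = 65.4
Slice 4: Δl = 2.6/cos45.5° = 3.709 m; N'_4 = 82·cos45.5° = 57.5; c'Δl = 17.43; W sinα = 58.5
Σc'Δl = 53.1 kN/m; ΣN' = 474.2 kN/m; ΣW sinα = 124.3 kN/m
Resisting = 53.1 + 474.2·tan21.0° = 53.1 + 182.0 = 235.1 kN/m
FS = 235.1 / 124.3 = 1.892

FS = 1.89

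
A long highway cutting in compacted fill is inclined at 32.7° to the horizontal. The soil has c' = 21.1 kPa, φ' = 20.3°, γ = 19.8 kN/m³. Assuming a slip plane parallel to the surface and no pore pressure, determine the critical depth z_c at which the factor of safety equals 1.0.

z_c = 5.53 m

Setting FS = 1.00 in FS = [c' + γz cos²β tanφ'] / [γz sinβ cosβ] and solving for z:
z = c' / [γ cosβ (FS·sinβ − cosβ·tanφ')]
  = 21.1 / [19.8·cos32.7°·(1.00·sin32.7° − cos32.7°·tan20.3°)]
  = 21.1 / [19.8·0.8415·(1.00·0.5402 − 0.8415·0.3699)]
  = 21.1 / 3.8148 = 5.531 m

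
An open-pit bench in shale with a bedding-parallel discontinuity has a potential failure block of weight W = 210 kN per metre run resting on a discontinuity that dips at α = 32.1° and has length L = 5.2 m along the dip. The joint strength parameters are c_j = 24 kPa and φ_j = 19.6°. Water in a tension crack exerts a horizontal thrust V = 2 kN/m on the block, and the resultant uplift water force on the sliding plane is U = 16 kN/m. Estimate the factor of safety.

FS = 1.61

Resolving the block weight along and normal to the plane and applying the Mohr–Coulomb strength on the joint:
N' = W cosα − U − V sinα = 210·cos32.1° − 16 − 2·sin32.1° = 160.8 kN/m
Driving force T = W sinα + V cosα = 210·sin32.1° + 2·cos32.1° = 113.3 kN/m
Resisting force R = c_j·L + N'·tanφ_j = 24·5.2 + 160.8·tan19.6° = 124.8 + 57.3 = 182.1 kN/m
FS = R / T = 182.1 / 113.3 = 1.607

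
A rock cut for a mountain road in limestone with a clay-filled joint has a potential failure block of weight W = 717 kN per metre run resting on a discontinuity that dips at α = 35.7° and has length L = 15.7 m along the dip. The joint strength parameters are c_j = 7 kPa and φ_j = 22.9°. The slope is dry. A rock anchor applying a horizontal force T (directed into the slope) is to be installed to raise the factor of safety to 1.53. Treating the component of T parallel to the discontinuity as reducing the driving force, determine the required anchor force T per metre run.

Resolving forces along and normal to the sliding plane, with the horizontal anchor force T adding T·sinα to the effective normal force and T·cosα acting up the plane against the driving force:
FS = [c_jL + (W cosα + T sinα) tanφ_j] / [W sinα − T cosα]
Without the anchor: N' = 582.3 kN/m, driving T_d = 418.4 kN/m, resisting R = 7·15.7 + 582.3·tan22.9° = 355.9 kN/m, FS = 0.85.
Setting FS = 1.53 and solving for T:
1.53·(418.4 − T cos35.7°) = 355.9 + T sin35.7°·tan22.9°
T·(sin35.7°·tan22.9° + 1.53·cos35.7°) = 1.53·418.4 − 355.9
T·(0.5835·0.4224 + 1.53·0.8121) = 640.2 − 355.9 = 284.3
T·1.4890 = 284.3
T = 190.9 kN/m

T = 191 kN/m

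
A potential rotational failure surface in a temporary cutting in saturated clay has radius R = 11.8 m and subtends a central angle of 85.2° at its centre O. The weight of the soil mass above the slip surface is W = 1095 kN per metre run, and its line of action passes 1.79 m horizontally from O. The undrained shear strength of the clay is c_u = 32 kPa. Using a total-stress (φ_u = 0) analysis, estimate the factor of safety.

Taking moments about the centre O, the resisting moment is provided by the undrained shear strength acting along the arc:
Arc length L_a = R·θ = 11.8·(85.2°·π/180) = 11.8·1.4870 = 17.55 m
M_R = c_u·L_a·R = 32·17.55·11.8 = 6625.7 kN·m/m
M_D = W·d = 1095·1.79 = 1960.0 kN·m/m
FS = M_R / M_D = 6625.7 / 1960.0 = 3.380

FS = 3.38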